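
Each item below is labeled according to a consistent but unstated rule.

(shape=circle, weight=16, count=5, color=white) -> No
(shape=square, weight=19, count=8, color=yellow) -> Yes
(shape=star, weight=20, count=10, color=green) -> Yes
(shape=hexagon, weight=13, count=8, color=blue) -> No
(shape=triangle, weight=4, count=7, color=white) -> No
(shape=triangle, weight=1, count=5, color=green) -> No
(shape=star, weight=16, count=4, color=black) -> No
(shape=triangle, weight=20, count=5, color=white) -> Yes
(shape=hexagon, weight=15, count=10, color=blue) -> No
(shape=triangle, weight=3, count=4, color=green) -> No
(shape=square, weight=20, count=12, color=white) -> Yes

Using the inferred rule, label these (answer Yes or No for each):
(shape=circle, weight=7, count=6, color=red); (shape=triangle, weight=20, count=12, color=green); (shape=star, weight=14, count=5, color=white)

No, Yes, No

The common property of the 'Yes' items is: weight ≥ 19. No 'No' item has it.
(shape=circle, weight=7, count=6, color=red): weight = 7 — doesn't qualify, so No.
(shape=triangle, weight=20, count=12, color=green): weight = 20 — qualifies, so Yes.
(shape=star, weight=14, count=5, color=white): weight = 14 — doesn't qualify, so No.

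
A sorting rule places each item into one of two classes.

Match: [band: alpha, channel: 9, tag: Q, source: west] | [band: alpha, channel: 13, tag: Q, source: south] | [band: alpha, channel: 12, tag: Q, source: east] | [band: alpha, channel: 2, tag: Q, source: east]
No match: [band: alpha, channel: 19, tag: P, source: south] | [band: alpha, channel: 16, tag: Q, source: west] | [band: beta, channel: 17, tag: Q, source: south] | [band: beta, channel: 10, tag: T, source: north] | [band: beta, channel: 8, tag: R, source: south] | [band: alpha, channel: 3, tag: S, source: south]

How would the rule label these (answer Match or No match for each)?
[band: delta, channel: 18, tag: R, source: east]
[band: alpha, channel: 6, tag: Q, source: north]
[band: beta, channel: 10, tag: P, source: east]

No match, Match, No match

The common property of the 'Match' items is: tag is Q AND channel ≤ 13. No 'No match' item has it.
[band: delta, channel: 18, tag: R, source: east] → tag is R, channel = 18 → No match.
[band: alpha, channel: 6, tag: Q, source: north] → tag is Q, channel = 6 → Match.
[band: beta, channel: 10, tag: P, source: east] → tag is P, channel = 10 → No match.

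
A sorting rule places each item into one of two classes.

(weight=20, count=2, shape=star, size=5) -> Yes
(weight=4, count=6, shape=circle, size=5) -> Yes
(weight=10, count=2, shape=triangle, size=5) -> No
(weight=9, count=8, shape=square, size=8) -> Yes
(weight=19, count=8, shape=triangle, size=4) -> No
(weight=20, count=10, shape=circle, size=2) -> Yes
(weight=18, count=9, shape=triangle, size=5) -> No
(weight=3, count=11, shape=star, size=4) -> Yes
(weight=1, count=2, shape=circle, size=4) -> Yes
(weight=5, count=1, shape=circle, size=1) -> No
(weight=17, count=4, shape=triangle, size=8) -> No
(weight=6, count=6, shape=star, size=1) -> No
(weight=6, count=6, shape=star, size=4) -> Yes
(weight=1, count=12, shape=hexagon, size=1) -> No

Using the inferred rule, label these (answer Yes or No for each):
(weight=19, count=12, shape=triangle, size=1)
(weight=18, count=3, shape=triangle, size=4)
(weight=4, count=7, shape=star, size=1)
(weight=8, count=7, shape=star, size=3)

No, No, No, Yes

The classifier is using: shape is not triangle AND size ≥ 2.
(weight=19, count=12, shape=triangle, size=1): No (shape is triangle, size = 1).
(weight=18, count=3, shape=triangle, size=4): No (shape is triangle, size = 4).
(weight=4, count=7, shape=star, size=1): No (shape is star, size = 1).
(weight=8, count=7, shape=star, size=3): Yes (shape is star, size = 3).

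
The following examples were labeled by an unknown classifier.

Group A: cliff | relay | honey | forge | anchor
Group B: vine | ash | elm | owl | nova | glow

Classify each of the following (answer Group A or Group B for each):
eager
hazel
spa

Group A, Group A, Group B

All 'Group A' examples share one property — length ≥ 5 — and every 'Group B' example lacks it.
eager → length 5 → Group A. hazel → length 5 → Group A. spa → length 3 → Group B.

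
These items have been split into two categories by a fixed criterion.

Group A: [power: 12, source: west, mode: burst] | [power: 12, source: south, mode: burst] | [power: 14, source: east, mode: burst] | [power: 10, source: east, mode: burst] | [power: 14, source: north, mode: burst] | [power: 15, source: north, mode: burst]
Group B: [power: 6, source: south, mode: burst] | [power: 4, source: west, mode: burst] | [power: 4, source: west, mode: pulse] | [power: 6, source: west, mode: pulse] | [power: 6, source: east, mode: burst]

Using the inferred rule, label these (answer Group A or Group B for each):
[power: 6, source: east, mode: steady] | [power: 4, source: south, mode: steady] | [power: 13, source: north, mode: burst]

Group B, Group B, Group A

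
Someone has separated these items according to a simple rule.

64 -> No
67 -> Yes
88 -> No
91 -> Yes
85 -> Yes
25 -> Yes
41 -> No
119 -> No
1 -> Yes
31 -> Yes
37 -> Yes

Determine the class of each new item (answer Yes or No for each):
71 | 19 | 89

One predicate separates the groups cleanly: ≡ 1 (mod 6).
71: 71 mod 6 = 5, does not fit → No. 19: 19 mod 6 = 1, qualifies → Yes. 89: 89 mod 6 = 5, does not fit → No.

No, Yes, No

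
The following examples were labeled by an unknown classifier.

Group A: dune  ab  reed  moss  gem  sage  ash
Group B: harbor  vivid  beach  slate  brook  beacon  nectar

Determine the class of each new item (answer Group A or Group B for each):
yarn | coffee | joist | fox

Group A, Group B, Group B, Group A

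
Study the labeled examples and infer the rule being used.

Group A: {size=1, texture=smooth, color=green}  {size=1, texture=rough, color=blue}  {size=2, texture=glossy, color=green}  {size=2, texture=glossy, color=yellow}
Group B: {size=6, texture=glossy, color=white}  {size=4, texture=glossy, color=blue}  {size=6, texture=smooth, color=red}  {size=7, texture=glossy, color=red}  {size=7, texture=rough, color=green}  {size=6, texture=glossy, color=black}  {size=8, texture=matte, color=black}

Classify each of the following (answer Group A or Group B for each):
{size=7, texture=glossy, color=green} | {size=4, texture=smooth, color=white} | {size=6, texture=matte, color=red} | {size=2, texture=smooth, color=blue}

One predicate separates the groups cleanly: size ≤ 2.
{size=7, texture=glossy, color=green}: size = 7, doesn't match → Group B.
{size=4, texture=smooth, color=white}: size = 4, doesn't match → Group B.
{size=6, texture=matte, color=red}: size = 6, doesn't match → Group B.
{size=2, texture=smooth, color=blue}: size = 2, fits → Group A.

Group B, Group B, Group B, Group A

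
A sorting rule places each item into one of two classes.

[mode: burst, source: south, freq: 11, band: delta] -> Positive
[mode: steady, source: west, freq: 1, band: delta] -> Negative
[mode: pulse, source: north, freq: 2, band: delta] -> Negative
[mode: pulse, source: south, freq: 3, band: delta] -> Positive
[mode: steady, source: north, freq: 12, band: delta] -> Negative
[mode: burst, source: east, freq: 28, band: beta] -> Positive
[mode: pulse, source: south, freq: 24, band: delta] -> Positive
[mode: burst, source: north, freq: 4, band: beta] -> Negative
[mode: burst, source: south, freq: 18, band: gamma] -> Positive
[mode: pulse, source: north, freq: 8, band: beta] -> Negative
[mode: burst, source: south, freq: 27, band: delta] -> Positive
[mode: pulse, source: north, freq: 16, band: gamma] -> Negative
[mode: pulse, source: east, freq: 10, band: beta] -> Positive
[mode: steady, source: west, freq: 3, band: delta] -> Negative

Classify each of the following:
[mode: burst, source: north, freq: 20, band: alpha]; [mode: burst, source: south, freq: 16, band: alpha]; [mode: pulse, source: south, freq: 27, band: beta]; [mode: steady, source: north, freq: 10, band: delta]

Negative, Positive, Positive, Negative

Every 'Positive' example satisfies: source is south OR source is east. None of the 'Negative' examples do.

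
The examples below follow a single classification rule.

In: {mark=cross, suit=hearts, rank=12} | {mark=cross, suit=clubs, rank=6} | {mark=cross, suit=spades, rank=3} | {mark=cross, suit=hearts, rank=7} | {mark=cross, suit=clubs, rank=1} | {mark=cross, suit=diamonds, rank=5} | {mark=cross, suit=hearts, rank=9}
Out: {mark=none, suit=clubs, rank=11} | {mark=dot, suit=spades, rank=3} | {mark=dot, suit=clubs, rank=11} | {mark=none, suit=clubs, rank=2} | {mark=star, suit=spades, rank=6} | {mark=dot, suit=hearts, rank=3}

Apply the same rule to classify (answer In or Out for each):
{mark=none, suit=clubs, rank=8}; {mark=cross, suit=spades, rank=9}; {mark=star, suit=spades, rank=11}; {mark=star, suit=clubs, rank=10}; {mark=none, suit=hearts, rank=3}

Out, In, Out, Out, Out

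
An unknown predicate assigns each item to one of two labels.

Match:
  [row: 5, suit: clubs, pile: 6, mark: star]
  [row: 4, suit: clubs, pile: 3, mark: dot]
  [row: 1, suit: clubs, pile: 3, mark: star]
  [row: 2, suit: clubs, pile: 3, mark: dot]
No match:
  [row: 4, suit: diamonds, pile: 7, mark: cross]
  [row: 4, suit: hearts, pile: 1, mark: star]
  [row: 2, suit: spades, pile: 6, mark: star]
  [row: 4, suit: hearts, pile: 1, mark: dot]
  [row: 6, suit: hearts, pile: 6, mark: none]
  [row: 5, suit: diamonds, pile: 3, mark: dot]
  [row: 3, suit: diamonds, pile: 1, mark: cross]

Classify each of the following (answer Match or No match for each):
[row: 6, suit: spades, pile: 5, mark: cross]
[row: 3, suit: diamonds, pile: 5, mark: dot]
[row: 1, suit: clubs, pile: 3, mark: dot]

No match, No match, Match

Checking candidate rules against both groups, what survives is: suit is clubs.
No match: [row: 6, suit: spades, pile: 5, mark: cross], since suit is spades.
No match: [row: 3, suit: diamonds, pile: 5, mark: dot], since suit is diamonds.
Match: [row: 1, suit: clubs, pile: 3, mark: dot], since suit is clubs.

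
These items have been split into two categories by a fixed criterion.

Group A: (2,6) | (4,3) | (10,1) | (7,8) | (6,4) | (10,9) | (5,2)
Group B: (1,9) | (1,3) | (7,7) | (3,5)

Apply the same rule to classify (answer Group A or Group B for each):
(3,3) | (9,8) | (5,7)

Comparing the two groups points to one rule — product is even.
(3,3): 3·3 = 9 — doesn't qualify, so Group B. (9,8): 9·8 = 72 — meets the rule, so Group A. (5,7): 5·7 = 35 — doesn't qualify, so Group B.

Group B, Group A, Group B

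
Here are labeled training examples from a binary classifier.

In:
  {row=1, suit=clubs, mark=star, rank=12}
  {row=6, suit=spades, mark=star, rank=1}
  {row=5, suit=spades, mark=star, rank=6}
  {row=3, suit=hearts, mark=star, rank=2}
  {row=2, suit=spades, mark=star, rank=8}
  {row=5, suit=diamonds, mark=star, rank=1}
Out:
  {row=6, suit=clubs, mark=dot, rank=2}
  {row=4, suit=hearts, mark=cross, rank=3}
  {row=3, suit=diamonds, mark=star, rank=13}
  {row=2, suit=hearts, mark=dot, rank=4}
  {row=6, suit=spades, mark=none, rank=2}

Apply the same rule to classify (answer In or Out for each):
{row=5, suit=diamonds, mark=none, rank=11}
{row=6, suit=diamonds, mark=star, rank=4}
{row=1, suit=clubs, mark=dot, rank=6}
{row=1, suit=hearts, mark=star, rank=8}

The classifier is using: mark is star AND rank ≤ 12.
{row=5, suit=diamonds, mark=none, rank=11}: mark is none, rank = 11 — does not fit, so Out.
{row=6, suit=diamonds, mark=star, rank=4}: mark is star, rank = 4 — checks out, so In.
{row=1, suit=clubs, mark=dot, rank=6}: mark is dot, rank = 6 — does not fit, so Out.
{row=1, suit=hearts, mark=star, rank=8}: mark is star, rank = 8 — checks out, so In.

Out, In, Out, In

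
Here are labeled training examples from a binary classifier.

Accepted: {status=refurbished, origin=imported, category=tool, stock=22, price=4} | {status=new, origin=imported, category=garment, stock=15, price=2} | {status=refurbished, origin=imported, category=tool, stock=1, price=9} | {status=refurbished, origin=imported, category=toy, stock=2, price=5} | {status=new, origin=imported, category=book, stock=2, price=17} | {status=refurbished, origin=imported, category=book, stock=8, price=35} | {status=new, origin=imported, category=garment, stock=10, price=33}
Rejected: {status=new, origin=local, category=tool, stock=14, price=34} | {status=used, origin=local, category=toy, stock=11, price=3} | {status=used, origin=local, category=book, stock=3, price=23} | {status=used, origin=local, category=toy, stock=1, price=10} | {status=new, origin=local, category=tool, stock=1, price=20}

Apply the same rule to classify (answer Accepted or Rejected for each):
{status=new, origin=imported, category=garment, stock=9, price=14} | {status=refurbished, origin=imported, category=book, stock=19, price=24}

Accepted, Accepted

Rule: origin is imported. This holds for each 'Accepted' example and fails for each 'Rejected' one.
{status=new, origin=imported, category=garment, stock=9, price=14} → origin is imported → Accepted.
{status=refurbished, origin=imported, category=book, stock=19, price=24} → origin is imported → Accepted.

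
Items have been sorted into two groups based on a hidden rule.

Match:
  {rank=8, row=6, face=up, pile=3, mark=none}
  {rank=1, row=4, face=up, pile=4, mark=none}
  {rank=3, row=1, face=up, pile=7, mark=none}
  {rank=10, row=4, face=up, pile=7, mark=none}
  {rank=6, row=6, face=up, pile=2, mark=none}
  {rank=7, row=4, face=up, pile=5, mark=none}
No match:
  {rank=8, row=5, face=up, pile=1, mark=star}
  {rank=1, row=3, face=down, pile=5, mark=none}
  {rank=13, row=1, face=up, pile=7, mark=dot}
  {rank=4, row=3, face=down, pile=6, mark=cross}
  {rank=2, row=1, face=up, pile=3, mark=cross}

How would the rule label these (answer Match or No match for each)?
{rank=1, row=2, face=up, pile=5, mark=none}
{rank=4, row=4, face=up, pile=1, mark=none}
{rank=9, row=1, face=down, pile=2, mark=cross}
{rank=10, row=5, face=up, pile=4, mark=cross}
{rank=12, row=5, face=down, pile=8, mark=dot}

The common property of the 'Match' items is: face is up AND mark is none. No 'No match' item has it.
Match: {rank=1, row=2, face=up, pile=5, mark=none}, since face is up, mark is none.
Match: {rank=4, row=4, face=up, pile=1, mark=none}, since face is up, mark is none.
No match: {rank=9, row=1, face=down, pile=2, mark=cross}, since face is down, mark is cross.
No match: {rank=10, row=5, face=up, pile=4, mark=cross}, since face is up, mark is cross.
No match: {rank=12, row=5, face=down, pile=8, mark=dot}, since face is down, mark is dot.

Match, Match, No match, No match, No match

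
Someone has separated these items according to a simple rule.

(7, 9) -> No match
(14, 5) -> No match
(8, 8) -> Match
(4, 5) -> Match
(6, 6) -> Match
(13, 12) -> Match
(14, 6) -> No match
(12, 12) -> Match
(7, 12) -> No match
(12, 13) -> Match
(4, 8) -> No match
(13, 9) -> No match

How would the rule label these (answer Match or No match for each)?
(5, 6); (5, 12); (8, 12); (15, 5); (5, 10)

Match, No match, No match, No match, No match

The rule appears to be: |first − second| ≤ 1.
(5, 6) — |5−6| = 1, hence Match. (5, 12) — |5−12| = 7, hence No match. (8, 12) — |8−12| = 4, hence No match. (15, 5) — |15−5| = 10, hence No match. (5, 10) — |5−10| = 5, hence No match.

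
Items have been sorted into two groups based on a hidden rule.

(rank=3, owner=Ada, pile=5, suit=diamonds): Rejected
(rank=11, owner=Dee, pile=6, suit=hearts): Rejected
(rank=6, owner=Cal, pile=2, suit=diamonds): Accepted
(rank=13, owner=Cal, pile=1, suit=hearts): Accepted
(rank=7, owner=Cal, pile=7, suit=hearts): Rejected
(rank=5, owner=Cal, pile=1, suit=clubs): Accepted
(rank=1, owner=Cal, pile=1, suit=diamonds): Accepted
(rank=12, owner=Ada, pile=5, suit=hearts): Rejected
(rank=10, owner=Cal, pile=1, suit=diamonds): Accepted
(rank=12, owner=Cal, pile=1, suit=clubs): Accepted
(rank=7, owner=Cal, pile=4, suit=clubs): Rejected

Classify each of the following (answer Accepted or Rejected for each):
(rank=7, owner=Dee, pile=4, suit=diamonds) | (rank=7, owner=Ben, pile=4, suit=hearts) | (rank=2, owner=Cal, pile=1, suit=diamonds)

The classifier is using: pile ≤ 2.
(rank=7, owner=Dee, pile=4, suit=diamonds) → pile = 4 → Rejected. (rank=7, owner=Ben, pile=4, suit=hearts) → pile = 4 → Rejected. (rank=2, owner=Cal, pile=1, suit=diamonds) → pile = 1 → Accepted.

Rejected, Rejected, Accepted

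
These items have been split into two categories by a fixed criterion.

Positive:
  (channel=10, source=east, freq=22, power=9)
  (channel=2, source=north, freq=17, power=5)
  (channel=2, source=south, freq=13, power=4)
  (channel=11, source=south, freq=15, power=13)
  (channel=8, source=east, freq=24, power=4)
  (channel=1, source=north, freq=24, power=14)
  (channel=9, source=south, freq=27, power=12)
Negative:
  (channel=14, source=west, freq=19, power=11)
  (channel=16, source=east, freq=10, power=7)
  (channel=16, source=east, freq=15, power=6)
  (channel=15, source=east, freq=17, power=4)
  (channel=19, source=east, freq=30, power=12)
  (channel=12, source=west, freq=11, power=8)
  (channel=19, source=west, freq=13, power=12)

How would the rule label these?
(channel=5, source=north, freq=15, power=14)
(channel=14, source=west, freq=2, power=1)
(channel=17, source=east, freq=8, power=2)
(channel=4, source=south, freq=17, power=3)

Positive, Negative, Negative, Positive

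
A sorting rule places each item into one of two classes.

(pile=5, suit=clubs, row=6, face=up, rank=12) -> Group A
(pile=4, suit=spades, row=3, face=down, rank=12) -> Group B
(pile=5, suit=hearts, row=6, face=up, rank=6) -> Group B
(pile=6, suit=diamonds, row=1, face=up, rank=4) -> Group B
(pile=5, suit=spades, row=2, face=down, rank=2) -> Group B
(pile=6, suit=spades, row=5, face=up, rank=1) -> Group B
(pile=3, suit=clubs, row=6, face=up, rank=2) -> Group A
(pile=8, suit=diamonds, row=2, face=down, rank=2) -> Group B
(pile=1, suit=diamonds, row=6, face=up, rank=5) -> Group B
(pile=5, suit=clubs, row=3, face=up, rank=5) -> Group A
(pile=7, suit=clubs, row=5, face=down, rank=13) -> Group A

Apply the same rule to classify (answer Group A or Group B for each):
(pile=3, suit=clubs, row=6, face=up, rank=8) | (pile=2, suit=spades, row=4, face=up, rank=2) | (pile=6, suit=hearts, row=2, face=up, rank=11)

The rule appears to be: suit is clubs.
(pile=3, suit=clubs, row=6, face=up, rank=8): suit is clubs, matches → Group A. (pile=2, suit=spades, row=4, face=up, rank=2): suit is spades, doesn't qualify → Group B. (pile=6, suit=hearts, row=2, face=up, rank=11): suit is hearts, doesn't qualify → Group B.

Group A, Group B, Group B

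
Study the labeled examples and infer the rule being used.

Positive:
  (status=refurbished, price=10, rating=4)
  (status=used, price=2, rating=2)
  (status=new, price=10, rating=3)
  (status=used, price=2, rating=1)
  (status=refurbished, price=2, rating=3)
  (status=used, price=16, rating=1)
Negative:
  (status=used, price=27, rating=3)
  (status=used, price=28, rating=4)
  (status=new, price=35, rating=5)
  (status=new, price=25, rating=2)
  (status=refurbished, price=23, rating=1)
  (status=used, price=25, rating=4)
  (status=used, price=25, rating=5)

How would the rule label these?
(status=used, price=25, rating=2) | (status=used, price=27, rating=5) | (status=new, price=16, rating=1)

Negative, Negative, Positive

The common property of the 'Positive' items is: price ≤ 16. No 'Negative' item has it.
(status=used, price=25, rating=2) — price = 25, hence Negative. (status=used, price=27, rating=5) — price = 27, hence Negative. (status=new, price=16, rating=1) — price = 16, hence Positive.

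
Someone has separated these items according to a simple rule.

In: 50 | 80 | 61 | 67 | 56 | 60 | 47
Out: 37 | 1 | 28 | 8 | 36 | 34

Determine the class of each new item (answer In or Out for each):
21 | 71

Out, In

One predicate separates the groups cleanly: at least 47.
21: 21 < 47, doesn't qualify → Out. 71: 71 ≥ 47, satisfies this → In.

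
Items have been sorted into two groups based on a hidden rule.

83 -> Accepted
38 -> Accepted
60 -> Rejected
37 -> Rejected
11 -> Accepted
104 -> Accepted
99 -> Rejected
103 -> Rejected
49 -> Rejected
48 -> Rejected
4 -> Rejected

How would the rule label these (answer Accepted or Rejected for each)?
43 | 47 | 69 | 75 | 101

Rejected, Accepted, Rejected, Rejected, Accepted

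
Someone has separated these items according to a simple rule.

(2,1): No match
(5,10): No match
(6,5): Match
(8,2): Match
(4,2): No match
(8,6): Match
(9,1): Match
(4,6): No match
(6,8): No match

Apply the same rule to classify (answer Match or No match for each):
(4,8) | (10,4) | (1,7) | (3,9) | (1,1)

No match, Match, No match, No match, No match

All 'Match' examples share one property — first > second AND sum ≥ 10 — and every 'No match' example lacks it.
(4,8): 4 < 8, 4+8 = 12, doesn't match → No match. (10,4): 10 > 4, 10+4 = 14, fits → Match. (1,7): 1 < 7, 1+7 = 8, doesn't match → No match. (3,9): 3 < 9, 3+9 = 12, doesn't match → No match. (1,1): 1 = 1, 1+1 = 2, doesn't match → No match.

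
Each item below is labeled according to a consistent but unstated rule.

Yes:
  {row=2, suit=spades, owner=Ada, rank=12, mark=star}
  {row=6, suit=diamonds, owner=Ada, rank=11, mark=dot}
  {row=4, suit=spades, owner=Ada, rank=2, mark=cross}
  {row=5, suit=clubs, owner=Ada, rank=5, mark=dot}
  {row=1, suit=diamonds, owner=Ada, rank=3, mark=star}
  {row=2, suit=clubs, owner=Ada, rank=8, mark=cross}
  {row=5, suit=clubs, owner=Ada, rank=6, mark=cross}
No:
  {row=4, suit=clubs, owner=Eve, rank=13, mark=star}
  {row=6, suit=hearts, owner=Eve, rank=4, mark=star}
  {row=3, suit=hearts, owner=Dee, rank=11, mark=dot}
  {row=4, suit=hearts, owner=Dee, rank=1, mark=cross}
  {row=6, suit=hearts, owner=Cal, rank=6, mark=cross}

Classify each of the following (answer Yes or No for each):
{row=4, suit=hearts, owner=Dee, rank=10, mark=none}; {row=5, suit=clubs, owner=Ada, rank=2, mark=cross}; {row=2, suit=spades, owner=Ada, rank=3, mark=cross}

One predicate separates the groups cleanly: owner is Ada.

No, Yes, Yes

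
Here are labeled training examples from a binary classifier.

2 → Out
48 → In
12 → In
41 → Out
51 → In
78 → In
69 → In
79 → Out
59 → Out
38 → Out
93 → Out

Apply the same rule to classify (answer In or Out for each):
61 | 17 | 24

Out, Out, In

All 'In' examples share one property — multiple of 3 AND at most 78 — and every 'Out' example lacks it.
61 → 61 = 3·20 + 1, 61 ≤ 78 → Out. 17 → 17 = 3·5 + 2, 17 ≤ 78 → Out. 24 → 24 = 3·8, 24 ≤ 78 → In.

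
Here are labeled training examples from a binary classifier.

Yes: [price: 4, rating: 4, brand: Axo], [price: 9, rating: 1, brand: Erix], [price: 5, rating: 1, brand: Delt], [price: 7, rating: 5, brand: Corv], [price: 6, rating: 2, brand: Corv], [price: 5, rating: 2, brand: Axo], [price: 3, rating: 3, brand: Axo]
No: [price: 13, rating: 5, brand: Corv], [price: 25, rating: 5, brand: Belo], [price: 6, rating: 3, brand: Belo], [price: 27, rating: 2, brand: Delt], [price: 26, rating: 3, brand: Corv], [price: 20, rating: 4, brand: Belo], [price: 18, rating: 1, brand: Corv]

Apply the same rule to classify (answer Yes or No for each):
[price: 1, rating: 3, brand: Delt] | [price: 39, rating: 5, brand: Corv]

The distinguishing property — brand is not Belo AND price ≤ 9 — holds for all the 'Yes' cases and none of the 'No' cases.
[price: 1, rating: 3, brand: Delt]: brand is Delt, price = 1 — checks out, so Yes.
[price: 39, rating: 5, brand: Corv]: brand is Corv, price = 39 — lacks this property, so No.

Yes, No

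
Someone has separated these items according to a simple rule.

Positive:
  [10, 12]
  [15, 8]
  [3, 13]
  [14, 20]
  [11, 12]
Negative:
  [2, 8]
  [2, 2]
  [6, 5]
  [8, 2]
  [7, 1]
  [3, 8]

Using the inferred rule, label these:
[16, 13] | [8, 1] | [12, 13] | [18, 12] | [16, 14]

Positive, Negative, Positive, Positive, Positive

'Positive' ⟺ sum ≥ 16.
Positive: [16, 13], since 16+13 = 29. Negative: [8, 1], since 8+1 = 9. Positive: [12, 13], since 12+13 = 25. Positive: [18, 12], since 18+12 = 30. Positive: [16, 14], since 16+14 = 30.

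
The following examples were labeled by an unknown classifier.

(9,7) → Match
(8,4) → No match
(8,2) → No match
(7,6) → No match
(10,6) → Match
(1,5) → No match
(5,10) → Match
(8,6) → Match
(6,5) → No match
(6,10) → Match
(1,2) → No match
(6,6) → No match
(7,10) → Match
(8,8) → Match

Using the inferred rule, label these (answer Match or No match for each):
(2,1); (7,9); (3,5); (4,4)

The rule appears to be: sum ≥ 14.
(2,1): 2+1 = 3 — fails the rule, so No match. (7,9): 7+9 = 16 — meets the rule, so Match. (3,5): 3+5 = 8 — fails the rule, so No match. (4,4): 4+4 = 8 — fails the rule, so No match.

No match, Match, No match, No match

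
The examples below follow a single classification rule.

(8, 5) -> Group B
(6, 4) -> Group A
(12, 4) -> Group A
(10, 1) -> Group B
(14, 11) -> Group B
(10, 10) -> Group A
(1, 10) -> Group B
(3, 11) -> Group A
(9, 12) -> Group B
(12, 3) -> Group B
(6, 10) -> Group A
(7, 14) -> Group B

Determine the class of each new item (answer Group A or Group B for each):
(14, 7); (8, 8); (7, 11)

Group B, Group A, Group A

Checking candidate rules against both groups, what survives is: sum is even.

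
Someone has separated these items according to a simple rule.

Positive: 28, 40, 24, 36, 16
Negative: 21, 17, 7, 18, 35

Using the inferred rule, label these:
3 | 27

Comparing the two groups points to one rule — multiple of 4.
3 → 3 = 4·0 + 3 → Negative.
27 → 27 = 4·6 + 3 → Negative.

Negative, Negative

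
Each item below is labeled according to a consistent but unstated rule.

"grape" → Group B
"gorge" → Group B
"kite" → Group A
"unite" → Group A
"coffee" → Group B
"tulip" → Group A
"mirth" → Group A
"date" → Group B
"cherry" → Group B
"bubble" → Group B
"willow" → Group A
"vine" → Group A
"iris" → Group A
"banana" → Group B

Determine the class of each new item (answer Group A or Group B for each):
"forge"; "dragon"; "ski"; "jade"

Group B, Group B, Group A, Group B

Every 'Group A' example satisfies: contains 'i'. None of the 'Group B' examples do.
"forge": Group B (no 'i'). "dragon": Group B (no 'i'). "ski": Group A (has 'i'). "jade": Group B (no 'i').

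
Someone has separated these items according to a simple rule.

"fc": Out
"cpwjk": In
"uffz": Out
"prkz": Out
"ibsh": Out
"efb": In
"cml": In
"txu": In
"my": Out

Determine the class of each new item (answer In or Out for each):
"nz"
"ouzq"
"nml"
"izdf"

The pattern is that an item is 'In' exactly when: odd length.
"nz" → length 2 → Out.
"ouzq" → length 4 → Out.
"nml" → length 3 → In.
"izdf" → length 4 → Out.

Out, Out, In, Out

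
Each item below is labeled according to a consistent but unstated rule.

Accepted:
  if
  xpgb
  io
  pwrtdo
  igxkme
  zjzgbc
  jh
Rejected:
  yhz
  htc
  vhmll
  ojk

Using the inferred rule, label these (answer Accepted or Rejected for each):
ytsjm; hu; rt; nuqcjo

Rejected, Accepted, Accepted, Accepted

One predicate separates the groups cleanly: even length.
ytsjm — length 5, hence Rejected.
hu — length 2, hence Accepted.
rt — length 2, hence Accepted.
nuqcjo — length 6, hence Accepted.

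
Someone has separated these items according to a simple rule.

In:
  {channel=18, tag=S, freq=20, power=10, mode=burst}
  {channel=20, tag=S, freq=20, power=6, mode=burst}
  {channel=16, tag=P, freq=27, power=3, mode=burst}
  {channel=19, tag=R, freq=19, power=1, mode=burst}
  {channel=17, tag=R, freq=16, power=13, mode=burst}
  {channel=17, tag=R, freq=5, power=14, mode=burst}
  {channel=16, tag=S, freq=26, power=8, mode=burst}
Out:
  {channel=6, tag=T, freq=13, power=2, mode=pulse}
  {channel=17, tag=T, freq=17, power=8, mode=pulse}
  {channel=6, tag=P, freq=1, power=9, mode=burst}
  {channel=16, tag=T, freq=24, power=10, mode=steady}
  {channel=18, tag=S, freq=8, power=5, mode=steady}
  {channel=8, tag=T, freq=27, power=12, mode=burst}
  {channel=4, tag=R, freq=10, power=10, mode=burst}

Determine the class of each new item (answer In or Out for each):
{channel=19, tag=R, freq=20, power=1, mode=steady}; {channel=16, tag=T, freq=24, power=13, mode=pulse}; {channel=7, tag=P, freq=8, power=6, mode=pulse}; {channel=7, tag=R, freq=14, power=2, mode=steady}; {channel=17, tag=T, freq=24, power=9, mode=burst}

The rule appears to be: mode is burst AND channel ≥ 16.
{channel=19, tag=R, freq=20, power=1, mode=steady}: Out (mode is steady, channel = 19).
{channel=16, tag=T, freq=24, power=13, mode=pulse}: Out (mode is pulse, channel = 16).
{channel=7, tag=P, freq=8, power=6, mode=pulse}: Out (mode is pulse, channel = 7).
{channel=7, tag=R, freq=14, power=2, mode=steady}: Out (mode is steady, channel = 7).
{channel=17, tag=T, freq=24, power=9, mode=burst}: In (mode is burst, channel = 17).

Out, Out, Out, Out, In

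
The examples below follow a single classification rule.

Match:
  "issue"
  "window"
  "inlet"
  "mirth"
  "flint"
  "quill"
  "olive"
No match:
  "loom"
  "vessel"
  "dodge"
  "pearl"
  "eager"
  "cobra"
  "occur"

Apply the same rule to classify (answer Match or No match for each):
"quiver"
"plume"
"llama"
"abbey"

One predicate separates the groups cleanly: contains 'i'.
Match: "quiver", since has 'i'.
No match: "plume", since no 'i'.
No match: "llama", since no 'i'.
No match: "abbey", since no 'i'.

Match, No match, No match, No match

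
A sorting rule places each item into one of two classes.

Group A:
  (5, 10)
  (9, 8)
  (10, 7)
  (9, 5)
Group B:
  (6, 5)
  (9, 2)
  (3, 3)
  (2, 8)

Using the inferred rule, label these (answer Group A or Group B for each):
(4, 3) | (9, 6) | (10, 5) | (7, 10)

Rule: sum ≥ 14. This holds for each 'Group A' example and fails for each 'Group B' one.
(4, 3): 4+3 = 7 — fails the rule, so Group B.
(9, 6): 9+6 = 15 — passes, so Group A.
(10, 5): 10+5 = 15 — passes, so Group A.
(7, 10): 7+10 = 17 — passes, so Group A.

Group B, Group A, Group A, Group A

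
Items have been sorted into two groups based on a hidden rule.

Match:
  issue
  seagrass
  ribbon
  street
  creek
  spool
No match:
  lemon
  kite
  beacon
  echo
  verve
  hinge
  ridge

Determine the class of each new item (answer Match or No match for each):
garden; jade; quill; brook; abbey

The rule appears to be: has a double letter.

No match, No match, Match, Match, Match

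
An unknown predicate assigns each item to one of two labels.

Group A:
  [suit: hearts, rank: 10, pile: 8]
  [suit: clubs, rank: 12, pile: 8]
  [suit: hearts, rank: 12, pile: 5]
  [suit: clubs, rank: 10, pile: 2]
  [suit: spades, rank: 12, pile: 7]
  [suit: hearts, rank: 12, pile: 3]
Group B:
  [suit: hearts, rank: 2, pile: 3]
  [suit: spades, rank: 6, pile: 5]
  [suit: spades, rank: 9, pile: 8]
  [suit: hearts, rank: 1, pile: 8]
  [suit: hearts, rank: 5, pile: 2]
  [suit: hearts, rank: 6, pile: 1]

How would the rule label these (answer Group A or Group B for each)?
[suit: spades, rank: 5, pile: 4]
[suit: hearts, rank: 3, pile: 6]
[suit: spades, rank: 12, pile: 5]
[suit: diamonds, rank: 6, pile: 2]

All 'Group A' examples share one property — rank ≥ 10 — and every 'Group B' example lacks it.
[suit: spades, rank: 5, pile: 4] — rank = 5, hence Group B.
[suit: hearts, rank: 3, pile: 6] — rank = 3, hence Group B.
[suit: spades, rank: 12, pile: 5] — rank = 12, hence Group A.
[suit: diamonds, rank: 6, pile: 2] — rank = 6, hence Group B.

Group B, Group B, Group A, Group B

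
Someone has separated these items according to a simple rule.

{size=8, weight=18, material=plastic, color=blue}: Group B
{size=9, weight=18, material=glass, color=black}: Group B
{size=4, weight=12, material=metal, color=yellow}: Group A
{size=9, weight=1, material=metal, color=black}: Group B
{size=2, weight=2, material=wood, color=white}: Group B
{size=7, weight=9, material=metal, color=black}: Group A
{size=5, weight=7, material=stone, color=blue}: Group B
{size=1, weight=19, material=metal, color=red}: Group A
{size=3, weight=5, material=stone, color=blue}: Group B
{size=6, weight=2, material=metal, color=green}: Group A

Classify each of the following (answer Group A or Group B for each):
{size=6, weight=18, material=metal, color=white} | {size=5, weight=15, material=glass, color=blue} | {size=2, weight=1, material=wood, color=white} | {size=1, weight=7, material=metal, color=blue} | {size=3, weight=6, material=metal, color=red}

One predicate separates the groups cleanly: material is metal AND size ≤ 7.

Group A, Group B, Group B, Group A, Group A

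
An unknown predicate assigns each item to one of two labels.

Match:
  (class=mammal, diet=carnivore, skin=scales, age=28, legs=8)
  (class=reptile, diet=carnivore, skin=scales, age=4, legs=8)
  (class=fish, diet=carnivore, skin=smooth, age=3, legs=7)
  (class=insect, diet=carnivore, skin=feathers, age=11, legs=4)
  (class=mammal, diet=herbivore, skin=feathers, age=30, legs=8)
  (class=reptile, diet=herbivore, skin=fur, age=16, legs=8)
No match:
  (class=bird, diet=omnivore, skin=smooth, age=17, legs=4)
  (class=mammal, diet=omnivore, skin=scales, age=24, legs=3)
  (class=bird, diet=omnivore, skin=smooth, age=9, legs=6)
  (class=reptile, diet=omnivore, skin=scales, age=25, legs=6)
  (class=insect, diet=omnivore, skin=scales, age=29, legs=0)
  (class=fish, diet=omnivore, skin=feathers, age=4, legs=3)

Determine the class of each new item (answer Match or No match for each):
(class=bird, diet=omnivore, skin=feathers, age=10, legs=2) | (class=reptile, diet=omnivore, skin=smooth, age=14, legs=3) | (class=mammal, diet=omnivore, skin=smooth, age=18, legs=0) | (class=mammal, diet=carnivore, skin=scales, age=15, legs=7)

No match, No match, No match, Match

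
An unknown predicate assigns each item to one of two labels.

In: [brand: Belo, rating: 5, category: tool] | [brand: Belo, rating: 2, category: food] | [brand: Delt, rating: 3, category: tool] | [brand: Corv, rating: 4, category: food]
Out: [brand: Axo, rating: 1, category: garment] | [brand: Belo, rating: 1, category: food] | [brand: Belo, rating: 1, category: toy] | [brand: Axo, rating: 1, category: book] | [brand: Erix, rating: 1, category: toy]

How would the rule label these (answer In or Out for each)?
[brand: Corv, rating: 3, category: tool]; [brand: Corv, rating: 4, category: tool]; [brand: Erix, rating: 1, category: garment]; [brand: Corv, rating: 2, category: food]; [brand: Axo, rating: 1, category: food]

Rule: rating ≥ 2. This holds for each 'In' example and fails for each 'Out' one.
[brand: Corv, rating: 3, category: tool] — rating = 3, hence In. [brand: Corv, rating: 4, category: tool] — rating = 4, hence In. [brand: Erix, rating: 1, category: garment] — rating = 1, hence Out. [brand: Corv, rating: 2, category: food] — rating = 2, hence In. [brand: Axo, rating: 1, category: food] — rating = 1, hence Out.

In, In, Out, In, Out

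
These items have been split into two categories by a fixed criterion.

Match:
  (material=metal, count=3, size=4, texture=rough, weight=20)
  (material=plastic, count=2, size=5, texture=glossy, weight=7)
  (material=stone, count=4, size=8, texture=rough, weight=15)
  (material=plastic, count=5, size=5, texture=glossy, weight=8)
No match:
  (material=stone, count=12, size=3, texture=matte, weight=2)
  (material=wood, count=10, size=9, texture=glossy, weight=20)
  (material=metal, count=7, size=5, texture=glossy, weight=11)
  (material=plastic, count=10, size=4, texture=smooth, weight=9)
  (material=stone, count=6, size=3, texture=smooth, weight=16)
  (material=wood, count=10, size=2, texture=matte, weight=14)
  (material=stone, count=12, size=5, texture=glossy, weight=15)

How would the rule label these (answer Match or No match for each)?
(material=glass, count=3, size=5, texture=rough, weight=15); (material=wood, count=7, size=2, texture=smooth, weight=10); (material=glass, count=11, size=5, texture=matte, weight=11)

'Match' ⟺ count ≤ 5.
Match: (material=glass, count=3, size=5, texture=rough, weight=15), since count = 3. No match: (material=wood, count=7, size=2, texture=smooth, weight=10), since count = 7. No match: (material=glass, count=11, size=5, texture=matte, weight=11), since count = 11.

Match, No match, No match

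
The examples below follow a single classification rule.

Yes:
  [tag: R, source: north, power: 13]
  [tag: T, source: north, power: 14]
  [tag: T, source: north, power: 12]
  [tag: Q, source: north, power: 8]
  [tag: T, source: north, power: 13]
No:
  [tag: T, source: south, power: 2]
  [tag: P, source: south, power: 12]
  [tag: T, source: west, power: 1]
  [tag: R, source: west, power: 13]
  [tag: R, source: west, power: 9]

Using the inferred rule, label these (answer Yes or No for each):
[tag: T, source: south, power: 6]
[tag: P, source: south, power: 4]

'Yes' ⟺ source is north.
[tag: T, source: south, power: 6]: source is south, doesn't match → No.
[tag: P, source: south, power: 4]: source is south, doesn't match → No.

No, No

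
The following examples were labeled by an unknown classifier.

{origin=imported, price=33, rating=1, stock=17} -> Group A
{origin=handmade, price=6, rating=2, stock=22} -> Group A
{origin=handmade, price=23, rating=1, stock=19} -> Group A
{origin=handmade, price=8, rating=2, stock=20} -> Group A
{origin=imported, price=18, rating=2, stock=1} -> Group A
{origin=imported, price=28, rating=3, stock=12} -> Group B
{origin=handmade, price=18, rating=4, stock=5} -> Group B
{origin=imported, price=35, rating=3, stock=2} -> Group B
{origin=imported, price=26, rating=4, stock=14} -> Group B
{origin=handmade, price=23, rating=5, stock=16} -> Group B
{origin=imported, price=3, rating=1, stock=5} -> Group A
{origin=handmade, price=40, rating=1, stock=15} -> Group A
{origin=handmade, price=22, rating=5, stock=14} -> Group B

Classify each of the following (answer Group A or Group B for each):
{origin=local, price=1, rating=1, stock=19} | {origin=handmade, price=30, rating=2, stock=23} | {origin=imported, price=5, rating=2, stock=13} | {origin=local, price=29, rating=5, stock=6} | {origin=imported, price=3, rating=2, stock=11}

Group A, Group A, Group A, Group B, Group A

The rule appears to be: rating ≤ 2.
{origin=local, price=1, rating=1, stock=19} → rating = 1 → Group A.
{origin=handmade, price=30, rating=2, stock=23} → rating = 2 → Group A.
{origin=imported, price=5, rating=2, stock=13} → rating = 2 → Group A.
{origin=local, price=29, rating=5, stock=6} → rating = 5 → Group B.
{origin=imported, price=3, rating=2, stock=11} → rating = 2 → Group A.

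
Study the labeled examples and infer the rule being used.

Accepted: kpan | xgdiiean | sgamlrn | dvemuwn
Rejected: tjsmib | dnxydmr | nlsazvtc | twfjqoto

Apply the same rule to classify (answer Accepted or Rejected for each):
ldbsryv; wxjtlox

Rejected, Rejected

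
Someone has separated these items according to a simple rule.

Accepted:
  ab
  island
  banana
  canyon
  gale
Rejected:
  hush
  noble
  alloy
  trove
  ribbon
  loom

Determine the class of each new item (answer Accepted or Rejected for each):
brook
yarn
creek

The rule appears to be: even length AND contains 'a'.

Rejected, Accepted, Rejected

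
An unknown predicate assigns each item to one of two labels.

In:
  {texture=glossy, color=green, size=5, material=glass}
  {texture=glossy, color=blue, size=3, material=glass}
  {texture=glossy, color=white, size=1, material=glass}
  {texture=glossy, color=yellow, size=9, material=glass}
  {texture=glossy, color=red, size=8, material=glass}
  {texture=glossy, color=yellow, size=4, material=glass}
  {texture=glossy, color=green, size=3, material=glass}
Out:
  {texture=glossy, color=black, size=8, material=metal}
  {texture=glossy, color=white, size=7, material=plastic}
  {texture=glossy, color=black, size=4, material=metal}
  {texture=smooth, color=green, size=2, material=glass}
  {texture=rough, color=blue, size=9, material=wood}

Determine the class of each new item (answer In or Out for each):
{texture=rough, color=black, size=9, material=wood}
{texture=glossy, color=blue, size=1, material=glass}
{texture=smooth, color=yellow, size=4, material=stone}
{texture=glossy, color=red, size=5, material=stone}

Out, In, Out, Out

'In' ⟺ material is glass AND texture is glossy.
Out: {texture=rough, color=black, size=9, material=wood}, since material is wood, texture is rough. In: {texture=glossy, color=blue, size=1, material=glass}, since material is glass, texture is glossy. Out: {texture=smooth, color=yellow, size=4, material=stone}, since material is stone, texture is smooth. Out: {texture=glossy, color=red, size=5, material=stone}, since material is stone, texture is glossy.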